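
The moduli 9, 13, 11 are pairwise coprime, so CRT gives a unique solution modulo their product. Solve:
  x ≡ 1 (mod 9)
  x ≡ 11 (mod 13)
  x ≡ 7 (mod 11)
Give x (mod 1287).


Moduli 9, 13, 11 are pairwise coprime; by CRT there is a unique solution modulo M = 9 · 13 · 11 = 1287.
Solve pairwise, accumulating the modulus:
  Start with x ≡ 1 (mod 9).
  Combine with x ≡ 11 (mod 13): since gcd(9, 13) = 1, we get a unique residue mod 117.
    Write x = 1 + 9·t and substitute into x ≡ 11 (mod 13): 9·t ≡ 11 − 1 = 10 (mod 13).
    The inverse of 9 mod 13 is 3 (since 9·3 = 27 = 2·13 + 1), so t ≡ 3·10 = 30 ≡ 4 (mod 13).
    Then x = 1 + 9·4 = 37, valid modulo lcm(9, 13) = 117: x ≡ 37 (mod 117).
  Combine with x ≡ 7 (mod 11): since gcd(117, 11) = 1, we get a unique residue mod 1287.
    Write x = 37 + 117·t and substitute into x ≡ 7 (mod 11): 117·t ≡ 7 − 37 = -30 (mod 11).
    Reduce coefficients mod 11: 7·t ≡ 3 (mod 11).
    The inverse of 7 mod 11 is 8 (since 7·8 = 56 = 5·11 + 1), so t ≡ 8·3 = 24 ≡ 2 (mod 11).
    Then x = 37 + 117·2 = 271, valid modulo lcm(117, 11) = 1287: x ≡ 271 (mod 1287).
Verify: 271 mod 9 = 1 ✓, 271 mod 13 = 11 ✓, 271 mod 11 = 7 ✓.

x ≡ 271 (mod 1287).


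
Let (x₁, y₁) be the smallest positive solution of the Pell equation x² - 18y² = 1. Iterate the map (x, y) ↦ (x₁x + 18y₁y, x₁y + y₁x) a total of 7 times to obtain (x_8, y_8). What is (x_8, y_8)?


Step 1: Find the fundamental solution (x₁, y₁) of x² - 18y² = 1.
  Expand √18 as a continued fraction. a₀ = ⌊√18⌋ = 4; iterate m_{k+1} = d_k·a_k − m_k, d_{k+1} = (18 − m_{k+1}²)/d_k, a_{k+1} = ⌊(a₀ + m_{k+1})/d_{k+1}⌋ (starting m₀ = 0, d₀ = 1), with convergents p_k = a_k·p_{k-1} + p_{k-2}, q_k = a_k·q_{k-1} + q_{k-2} (p₋₁ = 1, q₋₁ = 0):
  k = 0: a₀ = 4; p₀/q₀ = 4/1; p₀² − 18·q₀² = 16 − 18 = -2.
  k = 1: m = 4, d = 2, a = ⌊(4 + 4)/2⌋ = 4; p/q = (4·4 + 1)/(4·1 + 0) = 17/4; p² − 18·q² = 289 − 288 = 1.
  The first convergent with p² − 18·q² = 1 gives the fundamental solution (x₁, y₁) = (17, 4).
Step 2: Apply the recurrence (x_{n+1}, y_{n+1}) = (x₁x_n + 18y₁y_n, x₁y_n + y₁x_n) repeatedly.
  From (x_1, y_1) = (17, 4): x_2 = 17·17 + 18·4·4 = 577; y_2 = 17·4 + 4·17 = 136.
  From (x_2, y_2) = (577, 136): x_3 = 17·577 + 18·4·136 = 19601; y_3 = 17·136 + 4·577 = 4620.
  From (x_3, y_3) = (19601, 4620): x_4 = 17·19601 + 18·4·4620 = 665857; y_4 = 17·4620 + 4·19601 = 156944.
  From (x_4, y_4) = (665857, 156944): x_5 = 17·665857 + 18·4·156944 = 22619537; y_5 = 17·156944 + 4·665857 = 5331476.
  From (x_5, y_5) = (22619537, 5331476): x_6 = 17·22619537 + 18·4·5331476 = 768398401; y_6 = 17·5331476 + 4·22619537 = 181113240.
  From (x_6, y_6) = (768398401, 181113240): x_7 = 17·768398401 + 18·4·181113240 = 26102926097; y_7 = 17·181113240 + 4·768398401 = 6152518684.
  From (x_7, y_7) = (26102926097, 6152518684): x_8 = 17·26102926097 + 18·4·6152518684 = 886731088897; y_8 = 17·6152518684 + 4·26102926097 = 209004522016.
Step 3: Verify x_8² - 18·y_8² = 786292024016459316676609 - 786292024016459316676608 = 1 (should be 1). ✓

(x_1, y_1) = (17, 4); (x_8, y_8) = (886731088897, 209004522016).


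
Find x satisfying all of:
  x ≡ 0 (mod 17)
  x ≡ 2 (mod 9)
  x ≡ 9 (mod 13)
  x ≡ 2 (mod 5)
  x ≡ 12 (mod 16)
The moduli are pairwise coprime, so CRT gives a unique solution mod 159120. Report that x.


Product of moduli M = 17 · 9 · 13 · 5 · 16 = 159120.
Merge one congruence at a time:
  Start: x ≡ 0 (mod 17).
  Combine with x ≡ 2 (mod 9); new modulus lcm = 153.
    Write x = 0 + 17·t and substitute into x ≡ 2 (mod 9): 17·t ≡ 2 − 0 = 2 (mod 9).
    Reduce coefficients mod 9: 8·t ≡ 2 (mod 9).
    The inverse of 8 mod 9 is 8 (since 8·8 = 64 = 7·9 + 1), so t ≡ 8·2 = 16 ≡ 7 (mod 9).
    Then x = 0 + 17·7 = 119, valid modulo lcm(17, 9) = 153: x ≡ 119 (mod 153).
  Combine with x ≡ 9 (mod 13); new modulus lcm = 1989.
    Write x = 119 + 153·t and substitute into x ≡ 9 (mod 13): 153·t ≡ 9 − 119 = -110 (mod 13).
    Reduce coefficients mod 13: 10·t ≡ 7 (mod 13).
    The inverse of 10 mod 13 is 4 (since 10·4 = 40 = 3·13 + 1), so t ≡ 4·7 = 28 ≡ 2 (mod 13).
    Then x = 119 + 153·2 = 425, valid modulo lcm(153, 13) = 1989: x ≡ 425 (mod 1989).
  Combine with x ≡ 2 (mod 5); new modulus lcm = 9945.
    Write x = 425 + 1989·t and substitute into x ≡ 2 (mod 5): 1989·t ≡ 2 − 425 = -423 (mod 5).
    Reduce coefficients mod 5: 4·t ≡ 2 (mod 5).
    The inverse of 4 mod 5 is 4 (since 4·4 = 16 = 3·5 + 1), so t ≡ 4·2 = 8 ≡ 3 (mod 5).
    Then x = 425 + 1989·3 = 6392, valid modulo lcm(1989, 5) = 9945: x ≡ 6392 (mod 9945).
  Combine with x ≡ 12 (mod 16); new modulus lcm = 159120.
    Write x = 6392 + 9945·t and substitute into x ≡ 12 (mod 16): 9945·t ≡ 12 − 6392 = -6380 (mod 16).
    Reduce coefficients mod 16: 9·t ≡ 4 (mod 16).
    The inverse of 9 mod 16 is 9 (since 9·9 = 81 = 5·16 + 1), so t ≡ 9·4 = 36 ≡ 4 (mod 16).
    Then x = 6392 + 9945·4 = 46172, valid modulo lcm(9945, 16) = 159120: x ≡ 46172 (mod 159120).
Verify against each original: 46172 mod 17 = 0, 46172 mod 9 = 2, 46172 mod 13 = 9, 46172 mod 5 = 2, 46172 mod 16 = 12.

x ≡ 46172 (mod 159120).


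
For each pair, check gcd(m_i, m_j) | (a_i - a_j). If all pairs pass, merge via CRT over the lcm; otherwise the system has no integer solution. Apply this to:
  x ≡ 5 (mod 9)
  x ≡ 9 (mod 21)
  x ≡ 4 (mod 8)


Moduli 9, 21, 8 are not pairwise coprime, so CRT works modulo lcm(m_i) when all pairwise compatibility conditions hold.
Pairwise compatibility: gcd(m_i, m_j) must divide a_i - a_j for every pair.
Merge one congruence at a time:
  Start: x ≡ 5 (mod 9).
  Combine with x ≡ 9 (mod 21): gcd(9, 21) = 3, and 9 - 5 = 4 is NOT divisible by 3.
    ⇒ system is inconsistent (no integer solution).

No solution (the system is inconsistent).


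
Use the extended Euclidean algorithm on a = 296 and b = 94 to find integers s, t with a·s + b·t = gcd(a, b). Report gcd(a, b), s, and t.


Euclidean algorithm on (296, 94) — divide until remainder is 0:
  296 = 3 · 94 + 14
  94 = 6 · 14 + 10
  14 = 1 · 10 + 4
  10 = 2 · 4 + 2
  4 = 2 · 2 + 0
gcd(296, 94) = 2.
Track Bezout coefficients alongside the remainders: start with r₀ = 296 = a·1 + b·0 (s = 1, t = 0) and r₁ = 94 = a·0 + b·1 (s = 0, t = 1); each new remainder r_{k+1} = r_{k-1} − q_k·r_k inherits s_{k+1} = s_{k-1} − q_k·s_k, t_{k+1} = t_{k-1} − q_k·t_k, so r_k = a·s_k + b·t_k at every step:
  q = 3: r = 14, s = 1 − 3·0 = 1, t = 0 − 3·1 = -3  (check: 296·1 + 94·(-3) = 14)
  q = 6: r = 10, s = 0 − 6·1 = -6, t = 1 − 6·(-3) = 19  (check: 296·(-6) + 94·19 = 10)
  q = 1: r = 4, s = 1 − 1·(-6) = 7, t = -3 − 1·19 = -22  (check: 296·7 + 94·(-22) = 4)
  q = 2: r = 2, s = -6 − 2·7 = -20, t = 19 − 2·(-22) = 63  (check: 296·(-20) + 94·63 = 2)
The row with r = 2 (the gcd) gives the Bezout coefficients s = -20, t = 63.
Result: 296 · (-20) + 94 · (63) = 2.

gcd(296, 94) = 2; s = -20, t = 63 (check: 296·(-20) + 94·63 = 2).


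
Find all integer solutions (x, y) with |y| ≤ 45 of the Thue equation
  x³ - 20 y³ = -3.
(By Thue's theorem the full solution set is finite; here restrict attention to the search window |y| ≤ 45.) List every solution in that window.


The equation is x³ - 20y³ = -3. For fixed y, x³ = 20·y³ − 3, so a solution requires the RHS to be a perfect cube.
Strategy: iterate y from -45 to 45, compute RHS = 20·y³ − 3, and check whether it is a (positive or negative) perfect cube.
Check small values of y:
  y = 0: RHS = -3 is not a perfect cube.
  y = 1: RHS = 17 is not a perfect cube.
  y = -1: RHS = -23 is not a perfect cube.
  y = 2: RHS = 157 is not a perfect cube.
  y = -2: RHS = -163 is not a perfect cube.
  y = 3: RHS = 537 is not a perfect cube.
  y = -3: RHS = -543 is not a perfect cube.
Continuing the search up to |y| = 45 finds no solutions either.
No (x, y) in the scanned range satisfies the equation.

No integer solutions with |y| ≤ 45.


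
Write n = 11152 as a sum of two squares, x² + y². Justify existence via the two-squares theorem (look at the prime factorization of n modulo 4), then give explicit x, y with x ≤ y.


Step 1: Factor n = 11152 = 2^4 · 17 · 41.
Step 2: Check the mod-4 condition on each prime factor: 2 = 2 (special); 17 ≡ 1 (mod 4), exponent 1; 41 ≡ 1 (mod 4), exponent 1.
All primes ≡ 3 (mod 4) appear to even exponent (or don't appear), so by the two-squares theorem n IS expressible as a sum of two squares.
Step 3: Build a representation. Group n = k² · m with k = 4 and m = 17 · 41 = 697 (a product of primes ≡ 1 (mod 4)); a representation of m scales to one of n via (k·x)² + (k·y)² = k²(x² + y²). Each prime p ≡ 1 (mod 4) is itself a sum of two squares; find a² by testing p − a² for a perfect square:
  17: 17 − 1² = 16 = 4² ⇒ 17 = 1² + 4².
  41: 41 − 1² = 40, 41 − 2² = 37, 41 − 3² = 32, 41 − 4² = 25 = 5² ⇒ 41 = 4² + 5².
  Combine using the Brahmagupta–Fibonacci identity (a² + b²)(c² + d²) = (ac − bd)² + (ad + bc)² = (ac + bd)² + (ad − bc)²:
  17 · 41 = 697: from (1² + 4²)(4² + 5²), take (1·4 − 4·5, 1·5 + 4·4) = (4 − 20, 5 + 16) = (-16, 21); dropping signs (only squares matter) gives (16, 21); check 16² + 21² = 256 + 441 = 697 ✓.
  Scale by k = 4: (4·16, 4·21) = (64, 84).
Step 4: Order so x ≤ y and verify: 64² + 84² = 4096 + 7056 = 11152 = n. ✓

n = 11152 = 64² + 84² (one valid representation with x ≤ y).


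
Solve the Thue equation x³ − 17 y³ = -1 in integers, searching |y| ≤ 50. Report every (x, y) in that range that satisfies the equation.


The equation is x³ - 17y³ = -1. For fixed y, x³ = 17·y³ − 1, so a solution requires the RHS to be a perfect cube.
Strategy: iterate y from -50 to 50, compute RHS = 17·y³ − 1, and check whether it is a (positive or negative) perfect cube.
Check small values of y:
  y = 0: RHS = -1 = (-1)³ ⇒ x = -1 works.
  y = 1: RHS = 16 is not a perfect cube.
  y = -1: RHS = -18 is not a perfect cube.
  y = 2: RHS = 135 is not a perfect cube.
  y = -2: RHS = -137 is not a perfect cube.
  y = 3: RHS = 458 is not a perfect cube.
  y = -3: RHS = -460 is not a perfect cube.
Continuing, at y = -7: RHS = -5832 = (-18)³ ⇒ x = -18 works.
Searching the remaining y in |y| ≤ 50 finds no further solutions.
Collected solutions: (-1, 0), (-18, -7).

Solutions (with |y| ≤ 50): (-1, 0), (-18, -7).


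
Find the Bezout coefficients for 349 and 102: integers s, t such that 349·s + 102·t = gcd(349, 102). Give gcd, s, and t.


Euclidean algorithm on (349, 102) — divide until remainder is 0:
  349 = 3 · 102 + 43
  102 = 2 · 43 + 16
  43 = 2 · 16 + 11
  16 = 1 · 11 + 5
  11 = 2 · 5 + 1
  5 = 5 · 1 + 0
gcd(349, 102) = 1.
Track Bezout coefficients alongside the remainders: start with r₀ = 349 = a·1 + b·0 (s = 1, t = 0) and r₁ = 102 = a·0 + b·1 (s = 0, t = 1); each new remainder r_{k+1} = r_{k-1} − q_k·r_k inherits s_{k+1} = s_{k-1} − q_k·s_k, t_{k+1} = t_{k-1} − q_k·t_k, so r_k = a·s_k + b·t_k at every step:
  q = 3: r = 43, s = 1 − 3·0 = 1, t = 0 − 3·1 = -3  (check: 349·1 + 102·(-3) = 43)
  q = 2: r = 16, s = 0 − 2·1 = -2, t = 1 − 2·(-3) = 7  (check: 349·(-2) + 102·7 = 16)
  q = 2: r = 11, s = 1 − 2·(-2) = 5, t = -3 − 2·7 = -17  (check: 349·5 + 102·(-17) = 11)
  q = 1: r = 5, s = -2 − 1·5 = -7, t = 7 − 1·(-17) = 24  (check: 349·(-7) + 102·24 = 5)
  q = 2: r = 1, s = 5 − 2·(-7) = 19, t = -17 − 2·24 = -65  (check: 349·19 + 102·(-65) = 1)
The row with r = 1 (the gcd) gives the Bezout coefficients s = 19, t = -65.
Result: 349 · (19) + 102 · (-65) = 1.

gcd(349, 102) = 1; s = 19, t = -65 (check: 349·19 + 102·(-65) = 1).


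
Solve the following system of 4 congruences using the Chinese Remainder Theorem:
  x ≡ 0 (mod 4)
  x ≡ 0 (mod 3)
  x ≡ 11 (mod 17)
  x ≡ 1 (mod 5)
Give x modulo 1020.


Product of moduli M = 4 · 3 · 17 · 5 = 1020.
Merge one congruence at a time:
  Start: x ≡ 0 (mod 4).
  Combine with x ≡ 0 (mod 3); new modulus lcm = 12.
    Write x = 0 + 4·t and substitute into x ≡ 0 (mod 3): 4·t ≡ 0 − 0 = 0 (mod 3).
    Reduce coefficients mod 3: 1·t ≡ 0 (mod 3).
    So t ≡ 0 (mod 3).
    Then x = 0 + 4·0 = 0, valid modulo lcm(4, 3) = 12: x ≡ 0 (mod 12).
  Combine with x ≡ 11 (mod 17); new modulus lcm = 204.
    Write x = 0 + 12·t and substitute into x ≡ 11 (mod 17): 12·t ≡ 11 − 0 = 11 (mod 17).
    The inverse of 12 mod 17 is 10 (since 12·10 = 120 = 7·17 + 1), so t ≡ 10·11 = 110 ≡ 8 (mod 17).
    Then x = 0 + 12·8 = 96, valid modulo lcm(12, 17) = 204: x ≡ 96 (mod 204).
  Combine with x ≡ 1 (mod 5); new modulus lcm = 1020.
    Write x = 96 + 204·t and substitute into x ≡ 1 (mod 5): 204·t ≡ 1 − 96 = -95 (mod 5).
    Reduce coefficients mod 5: 4·t ≡ 0 (mod 5).
    The inverse of 4 mod 5 is 4 (since 4·4 = 16 = 3·5 + 1), so t ≡ 4·0 = 0 ≡ 0 (mod 5).
    Then x = 96 + 204·0 = 96, valid modulo lcm(204, 5) = 1020: x ≡ 96 (mod 1020).
Verify against each original: 96 mod 4 = 0, 96 mod 3 = 0, 96 mod 17 = 11, 96 mod 5 = 1.

x ≡ 96 (mod 1020).


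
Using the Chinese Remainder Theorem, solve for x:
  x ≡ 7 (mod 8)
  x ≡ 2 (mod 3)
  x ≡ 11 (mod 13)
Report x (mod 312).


Moduli 8, 3, 13 are pairwise coprime; by CRT there is a unique solution modulo M = 8 · 3 · 13 = 312.
Solve pairwise, accumulating the modulus:
  Start with x ≡ 7 (mod 8).
  Combine with x ≡ 2 (mod 3): since gcd(8, 3) = 1, we get a unique residue mod 24.
    Write x = 7 + 8·t and substitute into x ≡ 2 (mod 3): 8·t ≡ 2 − 7 = -5 (mod 3).
    Reduce coefficients mod 3: 2·t ≡ 1 (mod 3).
    The inverse of 2 mod 3 is 2 (since 2·2 = 4 = 1·3 + 1), so t ≡ 2·1 = 2 ≡ 2 (mod 3).
    Then x = 7 + 8·2 = 23, valid modulo lcm(8, 3) = 24: x ≡ 23 (mod 24).
  Combine with x ≡ 11 (mod 13): since gcd(24, 13) = 1, we get a unique residue mod 312.
    Write x = 23 + 24·t and substitute into x ≡ 11 (mod 13): 24·t ≡ 11 − 23 = -12 (mod 13).
    Reduce coefficients mod 13: 11·t ≡ 1 (mod 13).
    The inverse of 11 mod 13 is 6 (since 11·6 = 66 = 5·13 + 1), so t ≡ 6·1 = 6 ≡ 6 (mod 13).
    Then x = 23 + 24·6 = 167, valid modulo lcm(24, 13) = 312: x ≡ 167 (mod 312).
Verify: 167 mod 8 = 7 ✓, 167 mod 3 = 2 ✓, 167 mod 13 = 11 ✓.

x ≡ 167 (mod 312).


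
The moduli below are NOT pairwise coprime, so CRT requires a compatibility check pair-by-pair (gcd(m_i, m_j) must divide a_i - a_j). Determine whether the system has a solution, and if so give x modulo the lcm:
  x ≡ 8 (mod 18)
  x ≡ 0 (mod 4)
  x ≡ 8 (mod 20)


Moduli 18, 4, 20 are not pairwise coprime, so CRT works modulo lcm(m_i) when all pairwise compatibility conditions hold.
Pairwise compatibility: gcd(m_i, m_j) must divide a_i - a_j for every pair.
Merge one congruence at a time:
  Start: x ≡ 8 (mod 18).
  Combine with x ≡ 0 (mod 4): gcd(18, 4) = 2; 0 - 8 = -8, which IS divisible by 2, so compatible.
    Write x = 8 + 18·t and substitute into x ≡ 0 (mod 4): 18·t ≡ 0 − 8 = -8 (mod 4).
    Divide the congruence (and modulus) by g = 2: 9·t ≡ -4 (mod 2).
    Reduce coefficients mod 2: 1·t ≡ 0 (mod 2).
    So t ≡ 0 (mod 2).
    Then x = 8 + 18·0 = 8, valid modulo lcm(18, 4) = 36: x ≡ 8 (mod 36).
  Combine with x ≡ 8 (mod 20): gcd(36, 20) = 4; 8 - 8 = 0, which IS divisible by 4, so compatible.
    Write x = 8 + 36·t and substitute into x ≡ 8 (mod 20): 36·t ≡ 8 − 8 = 0 (mod 20).
    Divide the congruence (and modulus) by g = 4: 9·t ≡ 0 (mod 5).
    Reduce coefficients mod 5: 4·t ≡ 0 (mod 5).
    The inverse of 4 mod 5 is 4 (since 4·4 = 16 = 3·5 + 1), so t ≡ 4·0 = 0 ≡ 0 (mod 5).
    Then x = 8 + 36·0 = 8, valid modulo lcm(36, 20) = 180: x ≡ 8 (mod 180).
Verify: 8 mod 18 = 8, 8 mod 4 = 0, 8 mod 20 = 8.

x ≡ 8 (mod 180).


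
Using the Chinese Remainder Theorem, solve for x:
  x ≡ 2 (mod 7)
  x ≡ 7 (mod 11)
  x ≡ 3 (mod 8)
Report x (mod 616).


Moduli 7, 11, 8 are pairwise coprime; by CRT there is a unique solution modulo M = 7 · 11 · 8 = 616.
Solve pairwise, accumulating the modulus:
  Start with x ≡ 2 (mod 7).
  Combine with x ≡ 7 (mod 11): since gcd(7, 11) = 1, we get a unique residue mod 77.
    Write x = 2 + 7·t and substitute into x ≡ 7 (mod 11): 7·t ≡ 7 − 2 = 5 (mod 11).
    The inverse of 7 mod 11 is 8 (since 7·8 = 56 = 5·11 + 1), so t ≡ 8·5 = 40 ≡ 7 (mod 11).
    Then x = 2 + 7·7 = 51, valid modulo lcm(7, 11) = 77: x ≡ 51 (mod 77).
  Combine with x ≡ 3 (mod 8): since gcd(77, 8) = 1, we get a unique residue mod 616.
    Write x = 51 + 77·t and substitute into x ≡ 3 (mod 8): 77·t ≡ 3 − 51 = -48 (mod 8).
    Reduce coefficients mod 8: 5·t ≡ 0 (mod 8).
    The inverse of 5 mod 8 is 5 (since 5·5 = 25 = 3·8 + 1), so t ≡ 5·0 = 0 ≡ 0 (mod 8).
    Then x = 51 + 77·0 = 51, valid modulo lcm(77, 8) = 616: x ≡ 51 (mod 616).
Verify: 51 mod 7 = 2 ✓, 51 mod 11 = 7 ✓, 51 mod 8 = 3 ✓.

x ≡ 51 (mod 616).


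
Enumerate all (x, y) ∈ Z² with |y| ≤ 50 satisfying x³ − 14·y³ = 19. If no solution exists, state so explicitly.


The equation is x³ - 14y³ = 19. For fixed y, x³ = 14·y³ + 19, so a solution requires the RHS to be a perfect cube.
Strategy: iterate y from -50 to 50, compute RHS = 14·y³ + 19, and check whether it is a (positive or negative) perfect cube.
Check small values of y:
  y = 0: RHS = 19 is not a perfect cube.
  y = 1: RHS = 33 is not a perfect cube.
  y = -1: RHS = 5 is not a perfect cube.
  y = 2: RHS = 131 is not a perfect cube.
  y = -2: RHS = -93 is not a perfect cube.
  y = 3: RHS = 397 is not a perfect cube.
  y = -3: RHS = -359 is not a perfect cube.
Continuing the search up to |y| = 50 finds no solutions either.
No (x, y) in the scanned range satisfies the equation.

No integer solutions with |y| ≤ 50.


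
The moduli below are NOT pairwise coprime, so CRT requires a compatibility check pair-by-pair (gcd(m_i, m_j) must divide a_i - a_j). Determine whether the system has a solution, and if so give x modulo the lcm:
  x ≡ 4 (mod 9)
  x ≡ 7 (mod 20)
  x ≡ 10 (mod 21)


Moduli 9, 20, 21 are not pairwise coprime, so CRT works modulo lcm(m_i) when all pairwise compatibility conditions hold.
Pairwise compatibility: gcd(m_i, m_j) must divide a_i - a_j for every pair.
Merge one congruence at a time:
  Start: x ≡ 4 (mod 9).
  Combine with x ≡ 7 (mod 20): gcd(9, 20) = 1; 7 - 4 = 3, which IS divisible by 1, so compatible.
    Write x = 4 + 9·t and substitute into x ≡ 7 (mod 20): 9·t ≡ 7 − 4 = 3 (mod 20).
    The inverse of 9 mod 20 is 9 (since 9·9 = 81 = 4·20 + 1), so t ≡ 9·3 = 27 ≡ 7 (mod 20).
    Then x = 4 + 9·7 = 67, valid modulo lcm(9, 20) = 180: x ≡ 67 (mod 180).
  Combine with x ≡ 10 (mod 21): gcd(180, 21) = 3; 10 - 67 = -57, which IS divisible by 3, so compatible.
    Write x = 67 + 180·t and substitute into x ≡ 10 (mod 21): 180·t ≡ 10 − 67 = -57 (mod 21).
    Divide the congruence (and modulus) by g = 3: 60·t ≡ -19 (mod 7).
    Reduce coefficients mod 7: 4·t ≡ 2 (mod 7).
    The inverse of 4 mod 7 is 2 (since 4·2 = 8 = 1·7 + 1), so t ≡ 2·2 = 4 ≡ 4 (mod 7).
    Then x = 67 + 180·4 = 787, valid modulo lcm(180, 21) = 1260: x ≡ 787 (mod 1260).
Verify: 787 mod 9 = 4, 787 mod 20 = 7, 787 mod 21 = 10.

x ≡ 787 (mod 1260).


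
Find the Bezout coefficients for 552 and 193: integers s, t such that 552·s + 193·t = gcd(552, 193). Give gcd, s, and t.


Euclidean algorithm on (552, 193) — divide until remainder is 0:
  552 = 2 · 193 + 166
  193 = 1 · 166 + 27
  166 = 6 · 27 + 4
  27 = 6 · 4 + 3
  4 = 1 · 3 + 1
  3 = 3 · 1 + 0
gcd(552, 193) = 1.
Track Bezout coefficients alongside the remainders: start with r₀ = 552 = a·1 + b·0 (s = 1, t = 0) and r₁ = 193 = a·0 + b·1 (s = 0, t = 1); each new remainder r_{k+1} = r_{k-1} − q_k·r_k inherits s_{k+1} = s_{k-1} − q_k·s_k, t_{k+1} = t_{k-1} − q_k·t_k, so r_k = a·s_k + b·t_k at every step:
  q = 2: r = 166, s = 1 − 2·0 = 1, t = 0 − 2·1 = -2  (check: 552·1 + 193·(-2) = 166)
  q = 1: r = 27, s = 0 − 1·1 = -1, t = 1 − 1·(-2) = 3  (check: 552·(-1) + 193·3 = 27)
  q = 6: r = 4, s = 1 − 6·(-1) = 7, t = -2 − 6·3 = -20  (check: 552·7 + 193·(-20) = 4)
  q = 6: r = 3, s = -1 − 6·7 = -43, t = 3 − 6·(-20) = 123  (check: 552·(-43) + 193·123 = 3)
  q = 1: r = 1, s = 7 − 1·(-43) = 50, t = -20 − 1·123 = -143  (check: 552·50 + 193·(-143) = 1)
The row with r = 1 (the gcd) gives the Bezout coefficients s = 50, t = -143.
Result: 552 · (50) + 193 · (-143) = 1.

gcd(552, 193) = 1; s = 50, t = -143 (check: 552·50 + 193·(-143) = 1).


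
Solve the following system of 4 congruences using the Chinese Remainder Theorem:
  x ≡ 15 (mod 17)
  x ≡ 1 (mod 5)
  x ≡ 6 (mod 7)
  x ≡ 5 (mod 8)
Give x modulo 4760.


Product of moduli M = 17 · 5 · 7 · 8 = 4760.
Merge one congruence at a time:
  Start: x ≡ 15 (mod 17).
  Combine with x ≡ 1 (mod 5); new modulus lcm = 85.
    Write x = 15 + 17·t and substitute into x ≡ 1 (mod 5): 17·t ≡ 1 − 15 = -14 (mod 5).
    Reduce coefficients mod 5: 2·t ≡ 1 (mod 5).
    The inverse of 2 mod 5 is 3 (since 2·3 = 6 = 1·5 + 1), so t ≡ 3·1 = 3 ≡ 3 (mod 5).
    Then x = 15 + 17·3 = 66, valid modulo lcm(17, 5) = 85: x ≡ 66 (mod 85).
  Combine with x ≡ 6 (mod 7); new modulus lcm = 595.
    Write x = 66 + 85·t and substitute into x ≡ 6 (mod 7): 85·t ≡ 6 − 66 = -60 (mod 7).
    Reduce coefficients mod 7: 1·t ≡ 3 (mod 7).
    So t ≡ 3 (mod 7).
    Then x = 66 + 85·3 = 321, valid modulo lcm(85, 7) = 595: x ≡ 321 (mod 595).
  Combine with x ≡ 5 (mod 8); new modulus lcm = 4760.
    Write x = 321 + 595·t and substitute into x ≡ 5 (mod 8): 595·t ≡ 5 − 321 = -316 (mod 8).
    Reduce coefficients mod 8: 3·t ≡ 4 (mod 8).
    The inverse of 3 mod 8 is 3 (since 3·3 = 9 = 1·8 + 1), so t ≡ 3·4 = 12 ≡ 4 (mod 8).
    Then x = 321 + 595·4 = 2701, valid modulo lcm(595, 8) = 4760: x ≡ 2701 (mod 4760).
Verify against each original: 2701 mod 17 = 15, 2701 mod 5 = 1, 2701 mod 7 = 6, 2701 mod 8 = 5.

x ≡ 2701 (mod 4760).


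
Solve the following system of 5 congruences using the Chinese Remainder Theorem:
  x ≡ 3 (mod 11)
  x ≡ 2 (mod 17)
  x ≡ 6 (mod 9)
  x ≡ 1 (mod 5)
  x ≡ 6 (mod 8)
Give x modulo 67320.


Product of moduli M = 11 · 17 · 9 · 5 · 8 = 67320.
Merge one congruence at a time:
  Start: x ≡ 3 (mod 11).
  Combine with x ≡ 2 (mod 17); new modulus lcm = 187.
    Write x = 3 + 11·t and substitute into x ≡ 2 (mod 17): 11·t ≡ 2 − 3 = -1 (mod 17).
    Reduce coefficients mod 17: 11·t ≡ 16 (mod 17).
    The inverse of 11 mod 17 is 14 (since 11·14 = 154 = 9·17 + 1), so t ≡ 14·16 = 224 ≡ 3 (mod 17).
    Then x = 3 + 11·3 = 36, valid modulo lcm(11, 17) = 187: x ≡ 36 (mod 187).
  Combine with x ≡ 6 (mod 9); new modulus lcm = 1683.
    Write x = 36 + 187·t and substitute into x ≡ 6 (mod 9): 187·t ≡ 6 − 36 = -30 (mod 9).
    Reduce coefficients mod 9: 7·t ≡ 6 (mod 9).
    The inverse of 7 mod 9 is 4 (since 7·4 = 28 = 3·9 + 1), so t ≡ 4·6 = 24 ≡ 6 (mod 9).
    Then x = 36 + 187·6 = 1158, valid modulo lcm(187, 9) = 1683: x ≡ 1158 (mod 1683).
  Combine with x ≡ 1 (mod 5); new modulus lcm = 8415.
    Write x = 1158 + 1683·t and substitute into x ≡ 1 (mod 5): 1683·t ≡ 1 − 1158 = -1157 (mod 5).
    Reduce coefficients mod 5: 3·t ≡ 3 (mod 5).
    The inverse of 3 mod 5 is 2 (since 3·2 = 6 = 1·5 + 1), so t ≡ 2·3 = 6 ≡ 1 (mod 5).
    Then x = 1158 + 1683·1 = 2841, valid modulo lcm(1683, 5) = 8415: x ≡ 2841 (mod 8415).
  Combine with x ≡ 6 (mod 8); new modulus lcm = 67320.
    Write x = 2841 + 8415·t and substitute into x ≡ 6 (mod 8): 8415·t ≡ 6 − 2841 = -2835 (mod 8).
    Reduce coefficients mod 8: 7·t ≡ 5 (mod 8).
    The inverse of 7 mod 8 is 7 (since 7·7 = 49 = 6·8 + 1), so t ≡ 7·5 = 35 ≡ 3 (mod 8).
    Then x = 2841 + 8415·3 = 28086, valid modulo lcm(8415, 8) = 67320: x ≡ 28086 (mod 67320).
Verify against each original: 28086 mod 11 = 3, 28086 mod 17 = 2, 28086 mod 9 = 6, 28086 mod 5 = 1, 28086 mod 8 = 6.

x ≡ 28086 (mod 67320).


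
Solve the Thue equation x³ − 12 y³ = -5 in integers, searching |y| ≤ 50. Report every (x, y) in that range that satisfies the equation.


The equation is x³ - 12y³ = -5. For fixed y, x³ = 12·y³ − 5, so a solution requires the RHS to be a perfect cube.
Strategy: iterate y from -50 to 50, compute RHS = 12·y³ − 5, and check whether it is a (positive or negative) perfect cube.
Check small values of y:
  y = 0: RHS = -5 is not a perfect cube.
  y = 1: RHS = 7 is not a perfect cube.
  y = -1: RHS = -17 is not a perfect cube.
  y = 2: RHS = 91 is not a perfect cube.
  y = -2: RHS = -101 is not a perfect cube.
  y = 3: RHS = 319 is not a perfect cube.
  y = -3: RHS = -329 is not a perfect cube.
Continuing the search up to |y| = 50 finds no solutions either.
No (x, y) in the scanned range satisfies the equation.

No integer solutions with |y| ≤ 50.


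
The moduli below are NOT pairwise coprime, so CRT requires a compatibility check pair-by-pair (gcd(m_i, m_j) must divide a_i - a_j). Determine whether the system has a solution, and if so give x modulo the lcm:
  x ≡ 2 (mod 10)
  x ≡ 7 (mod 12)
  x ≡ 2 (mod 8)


Moduli 10, 12, 8 are not pairwise coprime, so CRT works modulo lcm(m_i) when all pairwise compatibility conditions hold.
Pairwise compatibility: gcd(m_i, m_j) must divide a_i - a_j for every pair.
Merge one congruence at a time:
  Start: x ≡ 2 (mod 10).
  Combine with x ≡ 7 (mod 12): gcd(10, 12) = 2, and 7 - 2 = 5 is NOT divisible by 2.
    ⇒ system is inconsistent (no integer solution).

No solution (the system is inconsistent).


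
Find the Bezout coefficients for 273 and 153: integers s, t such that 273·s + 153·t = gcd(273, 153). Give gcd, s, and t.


Euclidean algorithm on (273, 153) — divide until remainder is 0:
  273 = 1 · 153 + 120
  153 = 1 · 120 + 33
  120 = 3 · 33 + 21
  33 = 1 · 21 + 12
  21 = 1 · 12 + 9
  12 = 1 · 9 + 3
  9 = 3 · 3 + 0
gcd(273, 153) = 3.
Track Bezout coefficients alongside the remainders: start with r₀ = 273 = a·1 + b·0 (s = 1, t = 0) and r₁ = 153 = a·0 + b·1 (s = 0, t = 1); each new remainder r_{k+1} = r_{k-1} − q_k·r_k inherits s_{k+1} = s_{k-1} − q_k·s_k, t_{k+1} = t_{k-1} − q_k·t_k, so r_k = a·s_k + b·t_k at every step:
  q = 1: r = 120, s = 1 − 1·0 = 1, t = 0 − 1·1 = -1  (check: 273·1 + 153·(-1) = 120)
  q = 1: r = 33, s = 0 − 1·1 = -1, t = 1 − 1·(-1) = 2  (check: 273·(-1) + 153·2 = 33)
  q = 3: r = 21, s = 1 − 3·(-1) = 4, t = -1 − 3·2 = -7  (check: 273·4 + 153·(-7) = 21)
  q = 1: r = 12, s = -1 − 1·4 = -5, t = 2 − 1·(-7) = 9  (check: 273·(-5) + 153·9 = 12)
  q = 1: r = 9, s = 4 − 1·(-5) = 9, t = -7 − 1·9 = -16  (check: 273·9 + 153·(-16) = 9)
  q = 1: r = 3, s = -5 − 1·9 = -14, t = 9 − 1·(-16) = 25  (check: 273·(-14) + 153·25 = 3)
The row with r = 3 (the gcd) gives the Bezout coefficients s = -14, t = 25.
Result: 273 · (-14) + 153 · (25) = 3.

gcd(273, 153) = 3; s = -14, t = 25 (check: 273·(-14) + 153·25 = 3).


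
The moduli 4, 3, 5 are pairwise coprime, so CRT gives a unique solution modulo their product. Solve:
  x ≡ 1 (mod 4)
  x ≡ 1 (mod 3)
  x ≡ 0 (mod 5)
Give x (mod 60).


Moduli 4, 3, 5 are pairwise coprime; by CRT there is a unique solution modulo M = 4 · 3 · 5 = 60.
Solve pairwise, accumulating the modulus:
  Start with x ≡ 1 (mod 4).
  Combine with x ≡ 1 (mod 3): since gcd(4, 3) = 1, we get a unique residue mod 12.
    Write x = 1 + 4·t and substitute into x ≡ 1 (mod 3): 4·t ≡ 1 − 1 = 0 (mod 3).
    Reduce coefficients mod 3: 1·t ≡ 0 (mod 3).
    So t ≡ 0 (mod 3).
    Then x = 1 + 4·0 = 1, valid modulo lcm(4, 3) = 12: x ≡ 1 (mod 12).
  Combine with x ≡ 0 (mod 5): since gcd(12, 5) = 1, we get a unique residue mod 60.
    Write x = 1 + 12·t and substitute into x ≡ 0 (mod 5): 12·t ≡ 0 − 1 = -1 (mod 5).
    Reduce coefficients mod 5: 2·t ≡ 4 (mod 5).
    The inverse of 2 mod 5 is 3 (since 2·3 = 6 = 1·5 + 1), so t ≡ 3·4 = 12 ≡ 2 (mod 5).
    Then x = 1 + 12·2 = 25, valid modulo lcm(12, 5) = 60: x ≡ 25 (mod 60).
Verify: 25 mod 4 = 1 ✓, 25 mod 3 = 1 ✓, 25 mod 5 = 0 ✓.

x ≡ 25 (mod 60).


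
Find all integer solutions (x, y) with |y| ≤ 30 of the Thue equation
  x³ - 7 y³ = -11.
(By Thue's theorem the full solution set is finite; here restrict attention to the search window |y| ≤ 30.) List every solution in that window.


The equation is x³ - 7y³ = -11. For fixed y, x³ = 7·y³ − 11, so a solution requires the RHS to be a perfect cube.
Strategy: iterate y from -30 to 30, compute RHS = 7·y³ − 11, and check whether it is a (positive or negative) perfect cube.
Check small values of y:
  y = 0: RHS = -11 is not a perfect cube.
  y = 1: RHS = -4 is not a perfect cube.
  y = -1: RHS = -18 is not a perfect cube.
  y = 2: RHS = 45 is not a perfect cube.
  y = -2: RHS = -67 is not a perfect cube.
  y = 3: RHS = 178 is not a perfect cube.
  y = -3: RHS = -200 is not a perfect cube.
Continuing the search up to |y| = 30 finds no solutions either.
No (x, y) in the scanned range satisfies the equation.

No integer solutions with |y| ≤ 30.


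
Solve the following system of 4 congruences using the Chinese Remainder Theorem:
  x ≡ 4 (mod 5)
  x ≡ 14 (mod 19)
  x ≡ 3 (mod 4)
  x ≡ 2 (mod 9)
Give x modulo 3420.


Product of moduli M = 5 · 19 · 4 · 9 = 3420.
Merge one congruence at a time:
  Start: x ≡ 4 (mod 5).
  Combine with x ≡ 14 (mod 19); new modulus lcm = 95.
    Write x = 4 + 5·t and substitute into x ≡ 14 (mod 19): 5·t ≡ 14 − 4 = 10 (mod 19).
    The inverse of 5 mod 19 is 4 (since 5·4 = 20 = 1·19 + 1), so t ≡ 4·10 = 40 ≡ 2 (mod 19).
    Then x = 4 + 5·2 = 14, valid modulo lcm(5, 19) = 95: x ≡ 14 (mod 95).
  Combine with x ≡ 3 (mod 4); new modulus lcm = 380.
    Write x = 14 + 95·t and substitute into x ≡ 3 (mod 4): 95·t ≡ 3 − 14 = -11 (mod 4).
    Reduce coefficients mod 4: 3·t ≡ 1 (mod 4).
    The inverse of 3 mod 4 is 3 (since 3·3 = 9 = 2·4 + 1), so t ≡ 3·1 = 3 ≡ 3 (mod 4).
    Then x = 14 + 95·3 = 299, valid modulo lcm(95, 4) = 380: x ≡ 299 (mod 380).
  Combine with x ≡ 2 (mod 9); new modulus lcm = 3420.
    Write x = 299 + 380·t and substitute into x ≡ 2 (mod 9): 380·t ≡ 2 − 299 = -297 (mod 9).
    Reduce coefficients mod 9: 2·t ≡ 0 (mod 9).
    The inverse of 2 mod 9 is 5 (since 2·5 = 10 = 1·9 + 1), so t ≡ 5·0 = 0 ≡ 0 (mod 9).
    Then x = 299 + 380·0 = 299, valid modulo lcm(380, 9) = 3420: x ≡ 299 (mod 3420).
Verify against each original: 299 mod 5 = 4, 299 mod 19 = 14, 299 mod 4 = 3, 299 mod 9 = 2.

x ≡ 299 (mod 3420).


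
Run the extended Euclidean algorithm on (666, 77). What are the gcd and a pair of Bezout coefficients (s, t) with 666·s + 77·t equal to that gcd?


Euclidean algorithm on (666, 77) — divide until remainder is 0:
  666 = 8 · 77 + 50
  77 = 1 · 50 + 27
  50 = 1 · 27 + 23
  27 = 1 · 23 + 4
  23 = 5 · 4 + 3
  4 = 1 · 3 + 1
  3 = 3 · 1 + 0
gcd(666, 77) = 1.
Track Bezout coefficients alongside the remainders: start with r₀ = 666 = a·1 + b·0 (s = 1, t = 0) and r₁ = 77 = a·0 + b·1 (s = 0, t = 1); each new remainder r_{k+1} = r_{k-1} − q_k·r_k inherits s_{k+1} = s_{k-1} − q_k·s_k, t_{k+1} = t_{k-1} − q_k·t_k, so r_k = a·s_k + b·t_k at every step:
  q = 8: r = 50, s = 1 − 8·0 = 1, t = 0 − 8·1 = -8  (check: 666·1 + 77·(-8) = 50)
  q = 1: r = 27, s = 0 − 1·1 = -1, t = 1 − 1·(-8) = 9  (check: 666·(-1) + 77·9 = 27)
  q = 1: r = 23, s = 1 − 1·(-1) = 2, t = -8 − 1·9 = -17  (check: 666·2 + 77·(-17) = 23)
  q = 1: r = 4, s = -1 − 1·2 = -3, t = 9 − 1·(-17) = 26  (check: 666·(-3) + 77·26 = 4)
  q = 5: r = 3, s = 2 − 5·(-3) = 17, t = -17 − 5·26 = -147  (check: 666·17 + 77·(-147) = 3)
  q = 1: r = 1, s = -3 − 1·17 = -20, t = 26 − 1·(-147) = 173  (check: 666·(-20) + 77·173 = 1)
The row with r = 1 (the gcd) gives the Bezout coefficients s = -20, t = 173.
Result: 666 · (-20) + 77 · (173) = 1.

gcd(666, 77) = 1; s = -20, t = 173 (check: 666·(-20) + 77·173 = 1).


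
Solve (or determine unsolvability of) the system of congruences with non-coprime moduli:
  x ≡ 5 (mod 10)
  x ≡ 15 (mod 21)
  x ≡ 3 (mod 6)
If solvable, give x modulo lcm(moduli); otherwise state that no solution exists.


Moduli 10, 21, 6 are not pairwise coprime, so CRT works modulo lcm(m_i) when all pairwise compatibility conditions hold.
Pairwise compatibility: gcd(m_i, m_j) must divide a_i - a_j for every pair.
Merge one congruence at a time:
  Start: x ≡ 5 (mod 10).
  Combine with x ≡ 15 (mod 21): gcd(10, 21) = 1; 15 - 5 = 10, which IS divisible by 1, so compatible.
    Write x = 5 + 10·t and substitute into x ≡ 15 (mod 21): 10·t ≡ 15 − 5 = 10 (mod 21).
    The inverse of 10 mod 21 is 19 (since 10·19 = 190 = 9·21 + 1), so t ≡ 19·10 = 190 ≡ 1 (mod 21).
    Then x = 5 + 10·1 = 15, valid modulo lcm(10, 21) = 210: x ≡ 15 (mod 210).
  Combine with x ≡ 3 (mod 6): gcd(210, 6) = 6; 3 - 15 = -12, which IS divisible by 6, so compatible.
    Write x = 15 + 210·t and substitute into x ≡ 3 (mod 6): 210·t ≡ 3 − 15 = -12 (mod 6).
    Divide the congruence (and modulus) by g = 6: 35·t ≡ -2 (mod 1).
    Modulo 1 every t works; take t = 0.
    Then x = 15 + 210·0 = 15, valid modulo lcm(210, 6) = 210: x ≡ 15 (mod 210).
Verify: 15 mod 10 = 5, 15 mod 21 = 15, 15 mod 6 = 3.

x ≡ 15 (mod 210).


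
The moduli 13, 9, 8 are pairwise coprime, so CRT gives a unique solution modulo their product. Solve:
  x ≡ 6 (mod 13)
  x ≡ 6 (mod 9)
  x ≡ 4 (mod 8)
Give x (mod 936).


Moduli 13, 9, 8 are pairwise coprime; by CRT there is a unique solution modulo M = 13 · 9 · 8 = 936.
Solve pairwise, accumulating the modulus:
  Start with x ≡ 6 (mod 13).
  Combine with x ≡ 6 (mod 9): since gcd(13, 9) = 1, we get a unique residue mod 117.
    Write x = 6 + 13·t and substitute into x ≡ 6 (mod 9): 13·t ≡ 6 − 6 = 0 (mod 9).
    Reduce coefficients mod 9: 4·t ≡ 0 (mod 9).
    The inverse of 4 mod 9 is 7 (since 4·7 = 28 = 3·9 + 1), so t ≡ 7·0 = 0 ≡ 0 (mod 9).
    Then x = 6 + 13·0 = 6, valid modulo lcm(13, 9) = 117: x ≡ 6 (mod 117).
  Combine with x ≡ 4 (mod 8): since gcd(117, 8) = 1, we get a unique residue mod 936.
    Write x = 6 + 117·t and substitute into x ≡ 4 (mod 8): 117·t ≡ 4 − 6 = -2 (mod 8).
    Reduce coefficients mod 8: 5·t ≡ 6 (mod 8).
    The inverse of 5 mod 8 is 5 (since 5·5 = 25 = 3·8 + 1), so t ≡ 5·6 = 30 ≡ 6 (mod 8).
    Then x = 6 + 117·6 = 708, valid modulo lcm(117, 8) = 936: x ≡ 708 (mod 936).
Verify: 708 mod 13 = 6 ✓, 708 mod 9 = 6 ✓, 708 mod 8 = 4 ✓.

x ≡ 708 (mod 936).


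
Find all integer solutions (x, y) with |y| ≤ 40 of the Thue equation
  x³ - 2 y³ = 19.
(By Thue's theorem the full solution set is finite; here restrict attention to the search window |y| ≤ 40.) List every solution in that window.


The equation is x³ - 2y³ = 19. For fixed y, x³ = 2·y³ + 19, so a solution requires the RHS to be a perfect cube.
Strategy: iterate y from -40 to 40, compute RHS = 2·y³ + 19, and check whether it is a (positive or negative) perfect cube.
Check small values of y:
  y = 0: RHS = 19 is not a perfect cube.
  y = 1: RHS = 21 is not a perfect cube.
  y = -1: RHS = 17 is not a perfect cube.
  y = 2: RHS = 35 is not a perfect cube.
  y = -2: RHS = 3 is not a perfect cube.
  y = 3: RHS = 73 is not a perfect cube.
  y = -3: RHS = -35 is not a perfect cube.
Continuing the search up to |y| = 40 finds no solutions either.
No (x, y) in the scanned range satisfies the equation.

No integer solutions with |y| ≤ 40.


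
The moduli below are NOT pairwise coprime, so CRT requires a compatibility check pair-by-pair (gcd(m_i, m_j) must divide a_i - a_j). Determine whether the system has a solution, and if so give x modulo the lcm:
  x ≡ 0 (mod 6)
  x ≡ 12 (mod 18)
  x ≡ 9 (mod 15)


Moduli 6, 18, 15 are not pairwise coprime, so CRT works modulo lcm(m_i) when all pairwise compatibility conditions hold.
Pairwise compatibility: gcd(m_i, m_j) must divide a_i - a_j for every pair.
Merge one congruence at a time:
  Start: x ≡ 0 (mod 6).
  Combine with x ≡ 12 (mod 18): gcd(6, 18) = 6; 12 - 0 = 12, which IS divisible by 6, so compatible.
    Write x = 0 + 6·t and substitute into x ≡ 12 (mod 18): 6·t ≡ 12 − 0 = 12 (mod 18).
    Divide the congruence (and modulus) by g = 6: 1·t ≡ 2 (mod 3).
    So t ≡ 2 (mod 3).
    Then x = 0 + 6·2 = 12, valid modulo lcm(6, 18) = 18: x ≡ 12 (mod 18).
  Combine with x ≡ 9 (mod 15): gcd(18, 15) = 3; 9 - 12 = -3, which IS divisible by 3, so compatible.
    Write x = 12 + 18·t and substitute into x ≡ 9 (mod 15): 18·t ≡ 9 − 12 = -3 (mod 15).
    Divide the congruence (and modulus) by g = 3: 6·t ≡ -1 (mod 5).
    Reduce coefficients mod 5: 1·t ≡ 4 (mod 5).
    So t ≡ 4 (mod 5).
    Then x = 12 + 18·4 = 84, valid modulo lcm(18, 15) = 90: x ≡ 84 (mod 90).
Verify: 84 mod 6 = 0, 84 mod 18 = 12, 84 mod 15 = 9.

x ≡ 84 (mod 90).


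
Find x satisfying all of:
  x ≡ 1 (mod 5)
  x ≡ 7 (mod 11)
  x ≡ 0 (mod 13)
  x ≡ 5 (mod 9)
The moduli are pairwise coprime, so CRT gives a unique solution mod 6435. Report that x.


Product of moduli M = 5 · 11 · 13 · 9 = 6435.
Merge one congruence at a time:
  Start: x ≡ 1 (mod 5).
  Combine with x ≡ 7 (mod 11); new modulus lcm = 55.
    Write x = 1 + 5·t and substitute into x ≡ 7 (mod 11): 5·t ≡ 7 − 1 = 6 (mod 11).
    The inverse of 5 mod 11 is 9 (since 5·9 = 45 = 4·11 + 1), so t ≡ 9·6 = 54 ≡ 10 (mod 11).
    Then x = 1 + 5·10 = 51, valid modulo lcm(5, 11) = 55: x ≡ 51 (mod 55).
  Combine with x ≡ 0 (mod 13); new modulus lcm = 715.
    Write x = 51 + 55·t and substitute into x ≡ 0 (mod 13): 55·t ≡ 0 − 51 = -51 (mod 13).
    Reduce coefficients mod 13: 3·t ≡ 1 (mod 13).
    The inverse of 3 mod 13 is 9 (since 3·9 = 27 = 2·13 + 1), so t ≡ 9·1 = 9 ≡ 9 (mod 13).
    Then x = 51 + 55·9 = 546, valid modulo lcm(55, 13) = 715: x ≡ 546 (mod 715).
  Combine with x ≡ 5 (mod 9); new modulus lcm = 6435.
    Write x = 546 + 715·t and substitute into x ≡ 5 (mod 9): 715·t ≡ 5 − 546 = -541 (mod 9).
    Reduce coefficients mod 9: 4·t ≡ 8 (mod 9).
    The inverse of 4 mod 9 is 7 (since 4·7 = 28 = 3·9 + 1), so t ≡ 7·8 = 56 ≡ 2 (mod 9).
    Then x = 546 + 715·2 = 1976, valid modulo lcm(715, 9) = 6435: x ≡ 1976 (mod 6435).
Verify against each original: 1976 mod 5 = 1, 1976 mod 11 = 7, 1976 mod 13 = 0, 1976 mod 9 = 5.

x ≡ 1976 (mod 6435).


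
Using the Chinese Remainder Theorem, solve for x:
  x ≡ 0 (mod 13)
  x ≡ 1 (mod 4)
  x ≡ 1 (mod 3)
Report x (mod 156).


Moduli 13, 4, 3 are pairwise coprime; by CRT there is a unique solution modulo M = 13 · 4 · 3 = 156.
Solve pairwise, accumulating the modulus:
  Start with x ≡ 0 (mod 13).
  Combine with x ≡ 1 (mod 4): since gcd(13, 4) = 1, we get a unique residue mod 52.
    Write x = 0 + 13·t and substitute into x ≡ 1 (mod 4): 13·t ≡ 1 − 0 = 1 (mod 4).
    Reduce coefficients mod 4: 1·t ≡ 1 (mod 4).
    So t ≡ 1 (mod 4).
    Then x = 0 + 13·1 = 13, valid modulo lcm(13, 4) = 52: x ≡ 13 (mod 52).
  Combine with x ≡ 1 (mod 3): since gcd(52, 3) = 1, we get a unique residue mod 156.
    Write x = 13 + 52·t and substitute into x ≡ 1 (mod 3): 52·t ≡ 1 − 13 = -12 (mod 3).
    Reduce coefficients mod 3: 1·t ≡ 0 (mod 3).
    So t ≡ 0 (mod 3).
    Then x = 13 + 52·0 = 13, valid modulo lcm(52, 3) = 156: x ≡ 13 (mod 156).
Verify: 13 mod 13 = 0 ✓, 13 mod 4 = 1 ✓, 13 mod 3 = 1 ✓.

x ≡ 13 (mod 156).


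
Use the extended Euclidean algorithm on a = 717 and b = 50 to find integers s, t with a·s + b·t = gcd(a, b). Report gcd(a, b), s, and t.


Euclidean algorithm on (717, 50) — divide until remainder is 0:
  717 = 14 · 50 + 17
  50 = 2 · 17 + 16
  17 = 1 · 16 + 1
  16 = 16 · 1 + 0
gcd(717, 50) = 1.
Track Bezout coefficients alongside the remainders: start with r₀ = 717 = a·1 + b·0 (s = 1, t = 0) and r₁ = 50 = a·0 + b·1 (s = 0, t = 1); each new remainder r_{k+1} = r_{k-1} − q_k·r_k inherits s_{k+1} = s_{k-1} − q_k·s_k, t_{k+1} = t_{k-1} − q_k·t_k, so r_k = a·s_k + b·t_k at every step:
  q = 14: r = 17, s = 1 − 14·0 = 1, t = 0 − 14·1 = -14  (check: 717·1 + 50·(-14) = 17)
  q = 2: r = 16, s = 0 − 2·1 = -2, t = 1 − 2·(-14) = 29  (check: 717·(-2) + 50·29 = 16)
  q = 1: r = 1, s = 1 − 1·(-2) = 3, t = -14 − 1·29 = -43  (check: 717·3 + 50·(-43) = 1)
The row with r = 1 (the gcd) gives the Bezout coefficients s = 3, t = -43.
Result: 717 · (3) + 50 · (-43) = 1.

gcd(717, 50) = 1; s = 3, t = -43 (check: 717·3 + 50·(-43) = 1).
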